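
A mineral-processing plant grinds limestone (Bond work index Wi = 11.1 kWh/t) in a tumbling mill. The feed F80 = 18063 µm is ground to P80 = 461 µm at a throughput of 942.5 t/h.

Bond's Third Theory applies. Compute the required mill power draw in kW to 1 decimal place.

P = 4094.1 kW

W = 10·Wi·(P80^(-½) − F80^(-½))
W = 10·11.1·(1/√461 − 1/√18063) = 10·11.1·(0.039134) = 4.3439 kWh/t
P = W·T = 4.3439·942.5 = 4094.1 kW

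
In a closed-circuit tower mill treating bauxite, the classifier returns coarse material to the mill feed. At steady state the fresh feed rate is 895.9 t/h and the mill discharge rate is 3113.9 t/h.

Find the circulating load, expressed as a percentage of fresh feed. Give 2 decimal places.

CL = 247.57 %

Mill node: discharge = fresh + recycle.
R = M − F = 3113.9 − 895.9 = 2218.0 t/h
CL = 100·R/F = 100·2218.0/895.9 = 247.57 %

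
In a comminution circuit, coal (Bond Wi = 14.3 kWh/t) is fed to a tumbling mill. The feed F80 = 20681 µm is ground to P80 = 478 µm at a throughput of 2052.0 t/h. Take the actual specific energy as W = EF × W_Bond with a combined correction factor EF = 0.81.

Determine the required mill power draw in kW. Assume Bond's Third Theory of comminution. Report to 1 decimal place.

P = 9218.6 kW

W = 10 Wi (1/√P80 − 1/√F80)  [Bond]
W = 10·14.3·(1/√478 − 1/√20681) = 10·14.3·(0.038785) = 5.5463 kWh/t
Apply correction: 5.5463 × 0.81 = 4.4925 kWh/t
Power = W × throughput = 4.4925 kWh/t × 2052.0 t/h = 9218.6 kW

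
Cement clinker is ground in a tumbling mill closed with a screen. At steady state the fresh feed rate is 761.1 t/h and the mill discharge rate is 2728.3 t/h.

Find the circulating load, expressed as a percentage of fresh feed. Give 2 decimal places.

Mill node: discharge = fresh + recycle.
R = M − F = 2728.3 − 761.1 = 1967.2 t/h
CL = 100·R/F = 100·1967.2/761.1 = 258.47 %

CL = 258.47 %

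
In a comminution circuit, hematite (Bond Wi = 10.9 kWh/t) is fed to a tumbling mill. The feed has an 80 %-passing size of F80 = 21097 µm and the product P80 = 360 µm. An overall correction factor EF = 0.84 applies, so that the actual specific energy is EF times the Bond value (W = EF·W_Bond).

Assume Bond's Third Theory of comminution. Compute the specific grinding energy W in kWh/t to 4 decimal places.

W = 4.1953 kWh/t

W = 10 Wi (1/√P80 − 1/√F80)  [Bond]
1/√360 = 0.052705;  1/√21097 = 0.006885
W = 10·10.9·(0.052705 − 0.006885) = 4.9944 kWh/t
Apply correction: 4.9944 × 0.84 = 4.1953 kWh/t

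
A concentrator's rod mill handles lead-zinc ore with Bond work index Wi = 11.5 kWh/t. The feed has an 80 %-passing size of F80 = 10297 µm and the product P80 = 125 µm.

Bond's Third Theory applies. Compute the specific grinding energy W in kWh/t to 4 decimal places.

W = 10 Wi (P80^-0.5 − F80^-0.5)
1/√125 = 0.089443;  1/√10297 = 0.009855
W = 10·11.5·(0.089443 − 0.009855) = 9.1526 kWh/t

W = 9.1526 kWh/t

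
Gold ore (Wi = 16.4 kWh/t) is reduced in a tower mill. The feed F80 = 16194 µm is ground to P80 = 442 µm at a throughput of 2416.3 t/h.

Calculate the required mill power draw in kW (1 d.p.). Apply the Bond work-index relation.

W_Bond = 10·Wi·(1/√P₈₀ − 1/√F₈₀)
W = 10·16.4·(1/√442 − 1/√16194) = 10·16.4·(0.039707) = 6.5119 kWh/t
P = W·T = 6.5119·2416.3 = 15734.8 kW

P = 15734.8 kW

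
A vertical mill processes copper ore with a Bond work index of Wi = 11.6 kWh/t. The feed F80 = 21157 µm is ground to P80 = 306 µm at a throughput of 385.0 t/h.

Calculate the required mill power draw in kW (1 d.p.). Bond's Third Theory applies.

W = 10 Wi / √P80 − 10 Wi / √F80
W = 10·11.6·(1/√306 − 1/√21157) = 10·11.6·(0.050291) = 5.8338 kWh/t
Mill draw = 5.8338 × 385.0 = 2246.0 kW

P = 2246.0 kW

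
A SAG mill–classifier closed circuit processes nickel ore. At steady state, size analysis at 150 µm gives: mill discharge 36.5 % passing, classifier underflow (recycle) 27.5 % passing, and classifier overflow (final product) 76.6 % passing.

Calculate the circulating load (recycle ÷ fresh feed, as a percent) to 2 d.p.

CL = 445.56 %

Balance %-passing 150 µm (r = R/F):
r = (o − d)/(d − u)
r = (76.6 − 36.5)/(36.5 − 27.5) = 40.1/9.0 = 4.4556
CL = 100·r = 445.56 %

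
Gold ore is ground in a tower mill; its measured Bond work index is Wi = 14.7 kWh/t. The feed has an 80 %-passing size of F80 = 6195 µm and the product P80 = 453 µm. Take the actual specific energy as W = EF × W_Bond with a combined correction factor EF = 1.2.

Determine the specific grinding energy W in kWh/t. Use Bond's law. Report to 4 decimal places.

W = 6.0468 kWh/t

Bond:  W = 10 Wi (1/√P − 1/√F)
1/√453 = 0.046984;  1/√6195 = 0.012705
W = 10·14.7·(0.046984 − 0.012705) = 5.0390 kWh/t
Corrected W = EF·W_Bond = 1.2·5.0390 = 6.0468 kWh/t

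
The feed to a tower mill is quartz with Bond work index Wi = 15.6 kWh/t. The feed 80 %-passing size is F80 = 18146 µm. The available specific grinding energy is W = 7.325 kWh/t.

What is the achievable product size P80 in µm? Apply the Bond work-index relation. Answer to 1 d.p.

Bond:  W = 10 Wi (1/√P − 1/√F)
P80^-0.5 = F80^-0.5 + W/(10 Wi)
  = 7.3250/(10·15.6) + 1/√18146 = 0.046955 + 0.007424 = 0.054379
P80 = (1/0.054379)² = 18.3896² = 338.18 µm

P80 = 338.2 µm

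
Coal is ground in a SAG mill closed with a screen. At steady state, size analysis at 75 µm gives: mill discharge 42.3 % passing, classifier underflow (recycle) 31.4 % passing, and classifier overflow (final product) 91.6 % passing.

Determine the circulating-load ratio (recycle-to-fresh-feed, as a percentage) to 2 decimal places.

CL = 452.29 %

Mass balance on the −75 µm fraction:
Fd + Rd = Ru + Fo ⇒ R/F = (o−d)/(d−u)
r = (91.6 − 42.3)/(42.3 − 31.4) = 49.3/10.9 = 4.5229
CL = 100·r = 452.29 %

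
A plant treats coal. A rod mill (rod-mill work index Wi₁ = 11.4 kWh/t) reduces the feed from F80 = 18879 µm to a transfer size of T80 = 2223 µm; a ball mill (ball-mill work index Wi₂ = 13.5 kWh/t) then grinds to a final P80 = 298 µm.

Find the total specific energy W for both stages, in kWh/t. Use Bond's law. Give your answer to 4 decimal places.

W = 6.5453 kWh/t

Bond: W = 10·Wi·(1/√P80 − 1/√F80)
Stage 1 (18879→2223 µm, Wi₁=11.4): W₁ = 10·11.4·(0.021209 − 0.007278) = 1.5882 kWh/t
Stage 2 (2223→298 µm, Wi₂=13.5): W₂ = 10·13.5·(0.057928 − 0.021209) = 4.9571 kWh/t
W = W₁ + W₂ = 1.5882 + 4.9571 = 6.5453 kWh/t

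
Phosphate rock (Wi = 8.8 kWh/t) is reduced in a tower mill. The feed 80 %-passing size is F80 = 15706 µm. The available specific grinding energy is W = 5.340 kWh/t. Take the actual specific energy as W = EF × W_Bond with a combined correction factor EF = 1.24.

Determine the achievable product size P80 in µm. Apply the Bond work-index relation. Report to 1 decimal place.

P80 = 308.7 µm

W_Bond = 10·Wi·(1/√P₈₀ − 1/√F₈₀)
W_Bond = W / EF = 5.340 / 1.24 = 4.3065 kWh/t
1/√P80 = 1/√F80 + W_Bond/(10·Wi)
  = 4.3065/(10·8.8) + 1/√15706 = 0.048937 + 0.007979 = 0.056916
P80 = (1/0.056916)² = 17.5697² = 308.69 µm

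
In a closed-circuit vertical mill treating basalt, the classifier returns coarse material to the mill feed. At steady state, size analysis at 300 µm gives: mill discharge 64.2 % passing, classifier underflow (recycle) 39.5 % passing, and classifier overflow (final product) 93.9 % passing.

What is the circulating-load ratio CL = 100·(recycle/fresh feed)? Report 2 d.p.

CL = 120.24 %

Let r = R/F. Size balance at 300 µm:
(1+r)·d = r·u + o ⇒ r = (o−d)/(d−u)
r = (93.9 − 64.2)/(64.2 − 39.5) = 29.7/24.7 = 1.2024
CL = 100·r = 120.24 %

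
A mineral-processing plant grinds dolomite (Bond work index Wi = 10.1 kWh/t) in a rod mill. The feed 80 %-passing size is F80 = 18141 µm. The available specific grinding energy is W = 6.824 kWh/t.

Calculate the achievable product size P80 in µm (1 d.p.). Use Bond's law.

Bond: W = 10·Wi·(1/√P80 − 1/√F80)
P80^-0.5 = F80^-0.5 + W/(10 Wi)
  = 6.8240/(10·10.1) + 1/√18141 = 0.067564 + 0.007425 = 0.074989
P80 = (1/0.074989)² = 13.3353² = 177.83 µm

P80 = 177.8 µm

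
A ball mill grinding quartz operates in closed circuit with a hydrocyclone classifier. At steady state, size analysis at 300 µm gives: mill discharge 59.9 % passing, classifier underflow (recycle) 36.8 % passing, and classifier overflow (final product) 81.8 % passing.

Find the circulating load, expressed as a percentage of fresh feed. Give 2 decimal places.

CL = 94.81 %

Classifier node, passing 300 µm:
r = (o − d)/(d − u)
r = (81.8 − 59.9)/(59.9 − 36.8) = 21.9/23.1 = 0.9481
CL = 100·r = 94.81 %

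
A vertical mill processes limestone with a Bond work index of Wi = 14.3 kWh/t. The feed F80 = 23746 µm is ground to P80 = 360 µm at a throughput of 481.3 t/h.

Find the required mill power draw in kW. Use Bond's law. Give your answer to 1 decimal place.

P = 3180.8 kW

W = 10 Wi / √P80 − 10 Wi / √F80
W = 10·14.3·(1/√360 − 1/√23746) = 10·14.3·(0.046215) = 6.6088 kWh/t
P_mill = W·ṁ = 6.6088·481.3 = 3180.8 kW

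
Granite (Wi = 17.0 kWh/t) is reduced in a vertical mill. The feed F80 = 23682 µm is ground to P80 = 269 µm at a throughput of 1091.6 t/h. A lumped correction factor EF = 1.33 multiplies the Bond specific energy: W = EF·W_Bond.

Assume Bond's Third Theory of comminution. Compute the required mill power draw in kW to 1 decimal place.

P = 13444.5 kW

W = 10 Wi (1/√P80 − 1/√F80)  [Bond]
W = 10·17.0·(1/√269 − 1/√23682) = 10·17.0·(0.054473) = 9.2604 kWh/t
Apply correction: 9.2604 × 1.33 = 12.3163 kWh/t
P = W·T = 12.3163·1091.6 = 13444.5 kW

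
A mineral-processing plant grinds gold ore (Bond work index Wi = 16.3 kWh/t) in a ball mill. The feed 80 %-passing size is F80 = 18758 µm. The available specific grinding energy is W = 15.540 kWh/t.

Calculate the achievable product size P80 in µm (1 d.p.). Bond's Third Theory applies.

W = 10 Wi (P80^-0.5 − F80^-0.5)
1/√P80 = 1/√F80 + W/(10·Wi)
  = 15.5400/(10·16.3) + 1/√18758 = 0.095337 + 0.007301 = 0.102639
P80 = (1/0.102639)² = 9.7429² = 94.92 µm

P80 = 94.9 µm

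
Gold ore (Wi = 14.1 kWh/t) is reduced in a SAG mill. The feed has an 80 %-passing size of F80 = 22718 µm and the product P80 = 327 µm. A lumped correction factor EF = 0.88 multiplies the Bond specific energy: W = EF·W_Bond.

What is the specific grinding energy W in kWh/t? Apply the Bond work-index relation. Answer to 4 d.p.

W = 10 Wi (P80^-0.5 − F80^-0.5)
1/√327 = 0.055300;  1/√22718 = 0.006635
W = 10·14.1·(0.055300 − 0.006635) = 6.8618 kWh/t
Apply correction: 6.8618 × 0.88 = 6.0384 kWh/t

W = 6.0384 kWh/t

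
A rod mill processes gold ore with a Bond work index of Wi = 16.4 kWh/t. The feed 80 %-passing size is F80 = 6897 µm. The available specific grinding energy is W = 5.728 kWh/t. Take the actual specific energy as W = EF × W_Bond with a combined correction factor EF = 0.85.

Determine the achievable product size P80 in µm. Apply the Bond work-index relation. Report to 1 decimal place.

W = 10 Wi (1/√P80 − 1/√F80)  [Bond]
W_Bond = W / EF = 5.728 / 0.85 = 6.7388 kWh/t
⇒ 1/√P80 = W_Bond/(10·Wi) + 1/√F80
  = 6.7388/(10·16.4) + 1/√6897 = 0.041090 + 0.012041 = 0.053132
P80 = (1/0.053132)² = 18.8212² = 354.24 µm

P80 = 354.2 µm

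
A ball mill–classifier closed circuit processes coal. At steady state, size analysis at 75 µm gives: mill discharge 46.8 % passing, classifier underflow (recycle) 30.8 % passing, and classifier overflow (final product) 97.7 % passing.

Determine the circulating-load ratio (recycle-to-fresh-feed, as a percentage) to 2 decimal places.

Let r = R/F. Size balance at 75 µm:
(1+r)·d = r·u + o ⇒ r = (o−d)/(d−u)
r = (97.7 − 46.8)/(46.8 − 30.8) = 50.9/16.0 = 3.1813
CL = 100·r = 318.13 %

CL = 318.13 %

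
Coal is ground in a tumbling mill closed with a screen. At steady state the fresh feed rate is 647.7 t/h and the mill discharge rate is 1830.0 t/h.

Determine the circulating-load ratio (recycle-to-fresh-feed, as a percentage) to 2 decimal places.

Discharge = new feed + return, hence
R = M − F = 1830.0 − 647.7 = 1182.3 t/h
CL = 100·R/F = 100·1182.3/647.7 = 182.54 %

CL = 182.54 %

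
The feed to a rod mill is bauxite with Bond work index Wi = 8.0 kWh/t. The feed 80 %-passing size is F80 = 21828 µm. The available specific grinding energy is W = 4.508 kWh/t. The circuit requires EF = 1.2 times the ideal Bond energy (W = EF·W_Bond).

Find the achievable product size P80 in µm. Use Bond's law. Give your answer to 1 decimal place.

P80 = 346.4 µm

W = 10 Wi / √P80 − 10 Wi / √F80
W_Bond = W / EF = 4.508 / 1.2 = 3.7567 kWh/t
⇒ 1/√P80 = W_Bond/(10 Wi) + 1/√F80
  = 3.7567/(10·8.0) + 1/√21828 = 0.046958 + 0.006769 = 0.053727
P80 = (1/0.053727)² = 18.6127² = 346.43 µm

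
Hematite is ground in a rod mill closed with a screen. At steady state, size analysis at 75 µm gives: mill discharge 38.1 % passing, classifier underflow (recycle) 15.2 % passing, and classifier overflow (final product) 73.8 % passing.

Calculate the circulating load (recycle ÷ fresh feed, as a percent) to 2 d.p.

Mass balance on the −75 µm fraction:
r = (o − d)/(d − u)
r = (73.8 − 38.1)/(38.1 − 15.2) = 35.7/22.9 = 1.5590
CL = 100·r = 155.90 %

CL = 155.90 %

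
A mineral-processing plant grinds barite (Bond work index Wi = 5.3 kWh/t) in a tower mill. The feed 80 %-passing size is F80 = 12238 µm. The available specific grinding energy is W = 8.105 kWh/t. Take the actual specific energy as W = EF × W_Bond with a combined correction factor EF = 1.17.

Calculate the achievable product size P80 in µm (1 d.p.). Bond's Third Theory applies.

P80 = 51.2 µm

W_Bond = 10·Wi·(1/√P₈₀ − 1/√F₈₀)
W_Bond = W / EF = 8.105 / 1.17 = 6.9274 kWh/t
⇒ 1/√P80 = W_Bond/(10 Wi) + 1/√F80
  = 6.9274/(10·5.3) + 1/√12238 = 0.130705 + 0.009040 = 0.139744
P80 = (1/0.139744)² = 7.1559² = 51.21 µm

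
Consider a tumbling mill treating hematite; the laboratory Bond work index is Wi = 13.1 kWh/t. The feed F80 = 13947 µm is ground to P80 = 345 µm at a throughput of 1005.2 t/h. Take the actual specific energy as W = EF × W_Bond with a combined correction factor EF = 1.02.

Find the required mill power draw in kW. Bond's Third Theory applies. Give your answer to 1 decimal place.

P = 6093.9 kW

Bond:  W = 10 Wi (1/√P − 1/√F)
W = 10·13.1·(1/√345 − 1/√13947) = 10·13.1·(0.045371) = 5.9435 kWh/t
With EF = 1.02: W = 5.9435·1.02 = 6.0624 kWh/t
Mill draw = 6.0624 × 1005.2 = 6093.9 kW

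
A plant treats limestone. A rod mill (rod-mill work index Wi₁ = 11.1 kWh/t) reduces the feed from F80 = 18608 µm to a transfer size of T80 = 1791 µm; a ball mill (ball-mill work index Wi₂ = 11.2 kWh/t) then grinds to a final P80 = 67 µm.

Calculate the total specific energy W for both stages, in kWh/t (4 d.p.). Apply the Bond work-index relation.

W = 10 Wi (P80^-0.5 − F80^-0.5)
Stage 1 (18608→1791 µm, Wi₁=11.1): W₁ = 10·11.1·(0.023629 − 0.007331) = 1.8091 kWh/t
Stage 2 (1791→67 µm, Wi₂=11.2): W₂ = 10·11.2·(0.122169 − 0.023629) = 11.0365 kWh/t
W = W₁ + W₂ = 1.8091 + 11.0365 = 12.8456 kWh/t

W = 12.8456 kWh/t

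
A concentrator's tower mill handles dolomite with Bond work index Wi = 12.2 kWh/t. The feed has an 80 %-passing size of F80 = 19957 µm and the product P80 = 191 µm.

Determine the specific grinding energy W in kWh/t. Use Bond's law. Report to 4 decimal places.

W = 7.9640 kWh/t

W = 10 Wi (1/√P80 − 1/√F80)  [Bond]
1/√191 = 0.072357;  1/√19957 = 0.007079
W = 10·12.2·(0.072357 − 0.007079) = 7.9640 kWh/t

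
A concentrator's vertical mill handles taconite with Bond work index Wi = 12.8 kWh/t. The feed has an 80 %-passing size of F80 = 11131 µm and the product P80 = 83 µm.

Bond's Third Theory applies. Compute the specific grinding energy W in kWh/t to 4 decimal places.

W = 10 Wi / √P80 − 10 Wi / √F80
1/√83 = 0.109764;  1/√11131 = 0.009478
W = 10·12.8·(0.109764 − 0.009478) = 12.8366 kWh/t

W = 12.8366 kWh/t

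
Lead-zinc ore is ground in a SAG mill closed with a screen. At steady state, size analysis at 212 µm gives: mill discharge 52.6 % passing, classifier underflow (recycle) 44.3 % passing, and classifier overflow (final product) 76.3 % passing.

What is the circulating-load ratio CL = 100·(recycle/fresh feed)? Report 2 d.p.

Balance %-passing 212 µm (r = R/F):
d + r·d = r·u + o → r(d−u) = o−d
r = (76.3 − 52.6)/(52.6 − 44.3) = 23.7/8.3 = 2.8554
CL = 100·r = 285.54 %

CL = 285.54 %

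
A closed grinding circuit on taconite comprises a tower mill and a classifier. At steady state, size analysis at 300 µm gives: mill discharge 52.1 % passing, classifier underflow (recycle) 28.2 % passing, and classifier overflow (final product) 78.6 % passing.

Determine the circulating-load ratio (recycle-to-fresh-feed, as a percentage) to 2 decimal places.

Let r = R/F. Size balance at 300 µm:
(1+r)·d = r·u + o ⇒ r = (o−d)/(d−u)
r = (78.6 − 52.1)/(52.1 − 28.2) = 26.5/23.9 = 1.1088
CL = 100·r = 110.88 %

CL = 110.88 %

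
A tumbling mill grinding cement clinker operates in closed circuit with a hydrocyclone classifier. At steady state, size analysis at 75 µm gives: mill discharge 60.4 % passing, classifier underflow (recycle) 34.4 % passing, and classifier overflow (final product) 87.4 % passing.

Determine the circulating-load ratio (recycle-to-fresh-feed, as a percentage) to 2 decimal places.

Let r = R/F. Size balance at 75 µm:
(1+r)·d = r·u + o ⇒ r = (o−d)/(d−u)
r = (87.4 − 60.4)/(60.4 − 34.4) = 27.0/26.0 = 1.0385
CL = 100·r = 103.85 %

CL = 103.85 %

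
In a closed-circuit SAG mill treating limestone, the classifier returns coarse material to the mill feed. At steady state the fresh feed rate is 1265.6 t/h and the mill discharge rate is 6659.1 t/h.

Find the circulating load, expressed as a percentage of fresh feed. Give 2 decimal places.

CL = 426.16 %

Steady state: M = F + R.
R = M − F = 6659.1 − 1265.6 = 5393.5 t/h
CL = 100·R/F = 100·5393.5/1265.6 = 426.16 %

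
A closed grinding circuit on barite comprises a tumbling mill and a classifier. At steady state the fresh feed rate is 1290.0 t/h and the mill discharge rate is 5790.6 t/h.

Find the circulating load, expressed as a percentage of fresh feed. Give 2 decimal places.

CL = 348.88 %

Mill node: discharge = fresh + recycle.
R = M − F = 5790.6 − 1290.0 = 4500.6 t/h
CL = 100·R/F = 100·4500.6/1290.0 = 348.88 %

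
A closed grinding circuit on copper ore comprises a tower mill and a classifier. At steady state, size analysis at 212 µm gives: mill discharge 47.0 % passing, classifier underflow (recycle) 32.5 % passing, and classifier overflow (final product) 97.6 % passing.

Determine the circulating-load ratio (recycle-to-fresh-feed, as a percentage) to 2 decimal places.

Balance %-passing 212 µm (r = R/F):
(1+r)·d = r·u + o ⇒ r = (o−d)/(d−u)
r = (97.6 − 47.0)/(47.0 − 32.5) = 50.6/14.5 = 3.4897
CL = 100·r = 348.97 %

CL = 348.97 %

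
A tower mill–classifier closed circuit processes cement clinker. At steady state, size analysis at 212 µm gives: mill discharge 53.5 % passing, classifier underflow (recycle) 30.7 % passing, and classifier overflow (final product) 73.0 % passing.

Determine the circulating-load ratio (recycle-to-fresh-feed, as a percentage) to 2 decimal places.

CL = 85.53 %

Let r = R/F. Size balance at 212 µm:
Fd + Rd = Ru + Fo ⇒ R/F = (o−d)/(d−u)
r = (73.0 − 53.5)/(53.5 − 30.7) = 19.5/22.8 = 0.8553
CL = 100·r = 85.53 %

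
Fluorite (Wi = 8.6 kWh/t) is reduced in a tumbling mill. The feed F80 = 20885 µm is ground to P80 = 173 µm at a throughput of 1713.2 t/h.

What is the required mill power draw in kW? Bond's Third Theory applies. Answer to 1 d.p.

W = 10 Wi (1/√P80 − 1/√F80)  [Bond]
W = 10·8.6·(1/√173 − 1/√20885) = 10·8.6·(0.069109) = 5.9434 kWh/t
P_mill = W·ṁ = 5.9434·1713.2 = 10182.2 kW

P = 10182.2 kW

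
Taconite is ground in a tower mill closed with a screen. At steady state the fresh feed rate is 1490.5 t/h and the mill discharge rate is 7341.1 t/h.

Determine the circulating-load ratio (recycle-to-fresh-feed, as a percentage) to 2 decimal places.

Discharge = new feed + return, hence
R = M − F = 7341.1 − 1490.5 = 5850.6 t/h
CL = 100·R/F = 100·5850.6/1490.5 = 392.53 %

CL = 392.53 %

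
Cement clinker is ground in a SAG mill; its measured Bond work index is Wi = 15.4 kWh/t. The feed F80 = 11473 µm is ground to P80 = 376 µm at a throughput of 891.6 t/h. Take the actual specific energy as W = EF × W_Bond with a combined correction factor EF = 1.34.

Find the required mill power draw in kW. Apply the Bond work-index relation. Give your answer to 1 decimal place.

P = 7770.9 kW

W = 10 Wi (P80^-0.5 − F80^-0.5)
W = 10·15.4·(1/√376 − 1/√11473) = 10·15.4·(0.042235) = 6.5042 kWh/t
With EF = 1.34: W = 6.5042·1.34 = 8.7156 kWh/t
Mill draw = 8.7156 × 891.6 = 7770.9 kW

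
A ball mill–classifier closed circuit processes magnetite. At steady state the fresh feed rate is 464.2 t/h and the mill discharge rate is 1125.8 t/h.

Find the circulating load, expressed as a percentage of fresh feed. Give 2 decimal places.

Mill node: discharge = fresh + recycle.
R = M − F = 1125.8 − 464.2 = 661.6 t/h
CL = 100·R/F = 100·661.6/464.2 = 142.52 %

CL = 142.52 %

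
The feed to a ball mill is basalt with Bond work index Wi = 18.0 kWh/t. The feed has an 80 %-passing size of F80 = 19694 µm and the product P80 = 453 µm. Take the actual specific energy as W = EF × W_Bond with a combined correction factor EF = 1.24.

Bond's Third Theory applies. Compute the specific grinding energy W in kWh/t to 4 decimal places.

W = 10 Wi (P80^-0.5 − F80^-0.5)
1/√453 = 0.046984;  1/√19694 = 0.007126
W = 10·18.0·(0.046984 − 0.007126) = 7.1745 kWh/t
Corrected W = EF·W_Bond = 1.24·7.1745 = 8.8964 kWh/t

W = 8.8964 kWh/t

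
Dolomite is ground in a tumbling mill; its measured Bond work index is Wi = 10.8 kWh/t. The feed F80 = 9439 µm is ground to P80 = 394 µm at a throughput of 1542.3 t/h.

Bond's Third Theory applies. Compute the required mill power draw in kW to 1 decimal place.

W = 10 Wi (P80^-0.5 − F80^-0.5)
W = 10·10.8·(1/√394 − 1/√9439) = 10·10.8·(0.040086) = 4.3293 kWh/t
Power = W × throughput = 4.3293 kWh/t × 1542.3 t/h = 6677.1 kW

P = 6677.1 kW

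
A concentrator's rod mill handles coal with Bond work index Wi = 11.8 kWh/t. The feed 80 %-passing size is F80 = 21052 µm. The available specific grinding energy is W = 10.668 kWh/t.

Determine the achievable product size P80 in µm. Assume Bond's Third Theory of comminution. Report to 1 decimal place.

P80 = 105.6 µm

W_Bond = 10·Wi·(1/√P₈₀ − 1/√F₈₀)
P80^(−½) = W/(10 Wi) + F80^(−½)
  = 10.6680/(10·11.8) + 1/√21052 = 0.090407 + 0.006892 = 0.097299
P80 = (1/0.097299)² = 10.2776² = 105.63 µm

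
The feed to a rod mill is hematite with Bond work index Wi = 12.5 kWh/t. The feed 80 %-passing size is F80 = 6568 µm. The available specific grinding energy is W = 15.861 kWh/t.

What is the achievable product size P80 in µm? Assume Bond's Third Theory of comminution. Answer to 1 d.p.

W = 10 Wi (P80^-0.5 − F80^-0.5)
⇒ 1/√P80 = W/(10·Wi) + 1/√F80
  = 15.8610/(10·12.5) + 1/√6568 = 0.126888 + 0.012339 = 0.139227
P80 = (1/0.139227)² = 7.1825² = 51.59 µm

P80 = 51.6 µm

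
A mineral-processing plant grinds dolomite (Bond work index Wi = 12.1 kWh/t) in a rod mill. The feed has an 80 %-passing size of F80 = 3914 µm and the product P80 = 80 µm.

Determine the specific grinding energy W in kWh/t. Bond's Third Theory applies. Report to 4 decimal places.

W = 11.5941 kWh/t

Bond: W = 10·Wi·(1/√P80 − 1/√F80)
1/√80 = 0.111803;  1/√3914 = 0.015984
W = 10·12.1·(0.111803 − 0.015984) = 11.5941 kWh/t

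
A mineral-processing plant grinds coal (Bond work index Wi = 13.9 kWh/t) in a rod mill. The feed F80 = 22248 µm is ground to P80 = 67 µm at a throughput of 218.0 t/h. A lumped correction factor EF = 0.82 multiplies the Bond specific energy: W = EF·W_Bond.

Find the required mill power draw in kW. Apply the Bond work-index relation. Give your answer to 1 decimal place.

Bond: W = 10·Wi·(1/√P80 − 1/√F80)
W = 10·13.9·(1/√67 − 1/√22248) = 10·13.9·(0.115465) = 16.0497 kWh/t
W_actual = 0.82 × 16.0497 = 13.1607 kWh/t
Mill draw = 13.1607 × 218.0 = 2869.0 kW

P = 2869.0 kW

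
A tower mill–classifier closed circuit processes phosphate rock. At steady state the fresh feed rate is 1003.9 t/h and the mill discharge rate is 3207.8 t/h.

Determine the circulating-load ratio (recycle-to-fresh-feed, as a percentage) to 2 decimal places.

CL = 219.53 %

Discharge = new feed + return, hence
R = M − F = 3207.8 − 1003.9 = 2203.9 t/h
CL = 100·R/F = 100·2203.9/1003.9 = 219.53 %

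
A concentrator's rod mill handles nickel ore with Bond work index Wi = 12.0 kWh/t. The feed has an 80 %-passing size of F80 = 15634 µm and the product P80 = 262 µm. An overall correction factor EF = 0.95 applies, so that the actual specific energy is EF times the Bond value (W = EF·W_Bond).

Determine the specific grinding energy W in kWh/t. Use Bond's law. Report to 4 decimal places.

W = 6.1312 kWh/t

W = 10 Wi (P80^-0.5 − F80^-0.5)
1/√262 = 0.061780;  1/√15634 = 0.007998
W = 10·12.0·(0.061780 − 0.007998) = 6.4539 kWh/t
Corrected W = EF·W_Bond = 0.95·6.4539 = 6.1312 kWh/t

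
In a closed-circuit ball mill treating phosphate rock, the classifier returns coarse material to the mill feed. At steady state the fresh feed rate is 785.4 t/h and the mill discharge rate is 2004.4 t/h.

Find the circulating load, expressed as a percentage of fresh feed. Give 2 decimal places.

Discharge = new feed + return, hence
R = M − F = 2004.4 − 785.4 = 1219.0 t/h
CL = 100·R/F = 100·1219.0/785.4 = 155.21 %

CL = 155.21 %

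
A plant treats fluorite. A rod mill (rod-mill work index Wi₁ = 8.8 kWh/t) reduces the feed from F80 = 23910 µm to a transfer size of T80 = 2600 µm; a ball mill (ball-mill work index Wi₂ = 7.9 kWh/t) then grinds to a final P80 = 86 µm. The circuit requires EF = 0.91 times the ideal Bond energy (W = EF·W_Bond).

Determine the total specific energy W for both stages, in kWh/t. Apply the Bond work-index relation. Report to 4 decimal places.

W = 7.3948 kWh/t

Bond:  W = 10 Wi (1/√P − 1/√F)
Stage 1 (23910→2600 µm, Wi₁=8.8): W₁ = 10·8.8·(0.019612 − 0.006467) = 1.1567 kWh/t
Stage 2 (2600→86 µm, Wi₂=7.9): W₂ = 10·7.9·(0.107833 − 0.019612) = 6.9695 kWh/t
W = W₁ + W₂ = 1.1567 + 6.9695 = 8.1262 kWh/t
Corrected W = EF·W_Bond = 0.91·8.1262 = 7.3948 kWh/t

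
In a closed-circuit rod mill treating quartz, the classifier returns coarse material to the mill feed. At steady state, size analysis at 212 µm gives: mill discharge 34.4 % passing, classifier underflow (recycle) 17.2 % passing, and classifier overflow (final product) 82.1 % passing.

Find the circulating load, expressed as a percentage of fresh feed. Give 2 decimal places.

CL = 277.33 %

Let r = R/F. Size balance at 212 µm:
d + r·d = r·u + o → r(d−u) = o−d
r = (82.1 − 34.4)/(34.4 − 17.2) = 47.7/17.2 = 2.7733
CL = 100·r = 277.33 %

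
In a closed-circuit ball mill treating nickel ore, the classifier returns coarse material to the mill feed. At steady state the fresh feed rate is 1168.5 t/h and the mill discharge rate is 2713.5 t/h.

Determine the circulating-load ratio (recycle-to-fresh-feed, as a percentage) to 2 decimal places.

CL = 132.22 %

Discharge = new feed + return, hence
R = M − F = 2713.5 − 1168.5 = 1545.0 t/h
CL = 100·R/F = 100·1545.0/1168.5 = 132.22 %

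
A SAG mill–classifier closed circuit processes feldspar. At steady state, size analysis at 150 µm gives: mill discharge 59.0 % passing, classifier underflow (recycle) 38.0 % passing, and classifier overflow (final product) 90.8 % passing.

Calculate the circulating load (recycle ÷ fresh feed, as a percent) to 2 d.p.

Two-product formula at 150 µm:
d + r·d = r·u + o → r(d−u) = o−d
r = (90.8 − 59.0)/(59.0 − 38.0) = 31.8/21.0 = 1.5143
CL = 100·r = 151.43 %

CL = 151.43 %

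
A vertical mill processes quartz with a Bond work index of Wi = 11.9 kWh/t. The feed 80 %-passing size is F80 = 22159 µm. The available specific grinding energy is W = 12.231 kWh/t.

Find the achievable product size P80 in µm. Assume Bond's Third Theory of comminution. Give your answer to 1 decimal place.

P80 = 83.4 µm

W = 10·Wi·[P80^(−½) − F80^(−½)]
⇒ 1/√P80 = W/(10·Wi) + 1/√F80
  = 12.2310/(10·11.9) + 1/√22159 = 0.102782 + 0.006718 = 0.109499
P80 = (1/0.109499)² = 9.1325² = 83.40 µm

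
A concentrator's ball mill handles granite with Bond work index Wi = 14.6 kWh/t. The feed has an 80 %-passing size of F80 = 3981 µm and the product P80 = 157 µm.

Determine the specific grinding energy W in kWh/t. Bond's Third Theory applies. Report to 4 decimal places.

W_Bond = 10·Wi·(1/√P₈₀ − 1/√F₈₀)
1/√157 = 0.079809;  1/√3981 = 0.015849
W = 10·14.6·(0.079809 − 0.015849) = 9.3381 kWh/t

W = 9.3381 kWh/t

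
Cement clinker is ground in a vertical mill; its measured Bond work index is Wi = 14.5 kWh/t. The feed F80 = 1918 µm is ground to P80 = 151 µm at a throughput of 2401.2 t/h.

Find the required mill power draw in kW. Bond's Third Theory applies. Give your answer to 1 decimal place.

P = 20383.9 kW

Bond:  W = 10 Wi (1/√P − 1/√F)
W = 10·14.5·(1/√151 − 1/√1918) = 10·14.5·(0.058545) = 8.4891 kWh/t
P = W·T = 8.4891·2401.2 = 20383.9 kW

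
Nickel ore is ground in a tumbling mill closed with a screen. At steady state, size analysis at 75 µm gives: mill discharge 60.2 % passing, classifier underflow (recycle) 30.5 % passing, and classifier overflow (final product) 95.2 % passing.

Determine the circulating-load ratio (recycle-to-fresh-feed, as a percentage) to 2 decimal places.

Two-product formula at 75 µm:
(1+r)d = ru + o → r = (o−d)/(d−u)
r = (95.2 − 60.2)/(60.2 − 30.5) = 35.0/29.7 = 1.1785
CL = 100·r = 117.85 %

CL = 117.85 %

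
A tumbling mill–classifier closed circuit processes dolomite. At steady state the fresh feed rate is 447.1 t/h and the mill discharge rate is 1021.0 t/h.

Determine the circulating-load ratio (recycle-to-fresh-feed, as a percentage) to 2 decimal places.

Discharge = new feed + return, hence
R = M − F = 1021.0 − 447.1 = 573.9 t/h
CL = 100·R/F = 100·573.9/447.1 = 128.36 %

CL = 128.36 %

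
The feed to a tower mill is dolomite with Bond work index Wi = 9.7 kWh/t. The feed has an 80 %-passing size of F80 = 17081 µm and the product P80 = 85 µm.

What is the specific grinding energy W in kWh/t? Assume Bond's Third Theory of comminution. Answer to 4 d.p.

W = 10·Wi·[P80^(−½) − F80^(−½)]
1/√85 = 0.108465;  1/√17081 = 0.007651
W = 10·9.7·(0.108465 − 0.007651) = 9.7789 kWh/t

W = 9.7789 kWh/t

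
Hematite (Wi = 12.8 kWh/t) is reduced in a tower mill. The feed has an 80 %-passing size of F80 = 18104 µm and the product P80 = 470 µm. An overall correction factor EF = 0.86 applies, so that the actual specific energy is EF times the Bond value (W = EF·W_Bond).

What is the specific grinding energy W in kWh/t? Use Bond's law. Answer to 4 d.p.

W = 10·Wi·(P80^(-½) − F80^(-½))
1/√470 = 0.046127;  1/√18104 = 0.007432
W = 10·12.8·(0.046127 − 0.007432) = 4.9529 kWh/t
Apply correction: 4.9529 × 0.86 = 4.2595 kWh/t

W = 4.2595 kWh/t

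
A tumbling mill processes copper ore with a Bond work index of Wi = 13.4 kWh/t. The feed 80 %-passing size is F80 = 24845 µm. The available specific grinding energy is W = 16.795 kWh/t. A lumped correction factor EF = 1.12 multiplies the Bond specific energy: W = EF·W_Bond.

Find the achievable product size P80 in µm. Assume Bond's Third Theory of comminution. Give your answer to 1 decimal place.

W = 10·Wi·(P80^(-½) − F80^(-½))
W_Bond = W / EF = 16.795 / 1.12 = 14.9955 kWh/t
⇒ 1/√P80 = W_Bond/(10 Wi) + 1/√F80
  = 14.9955/(10·13.4) + 1/√24845 = 0.111907 + 0.006344 = 0.118251
P80 = (1/0.118251)² = 8.4566² = 71.51 µm

P80 = 71.5 µm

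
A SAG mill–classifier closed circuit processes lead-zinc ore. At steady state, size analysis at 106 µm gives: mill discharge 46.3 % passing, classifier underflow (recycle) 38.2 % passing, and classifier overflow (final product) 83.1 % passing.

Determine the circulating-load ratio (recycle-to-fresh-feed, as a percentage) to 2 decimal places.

CL = 454.32 %

Two-product formula at 106 µm:
(1+r)·d = r·u + o ⇒ r = (o−d)/(d−u)
r = (83.1 − 46.3)/(46.3 − 38.2) = 36.8/8.1 = 4.5432
CL = 100·r = 454.32 %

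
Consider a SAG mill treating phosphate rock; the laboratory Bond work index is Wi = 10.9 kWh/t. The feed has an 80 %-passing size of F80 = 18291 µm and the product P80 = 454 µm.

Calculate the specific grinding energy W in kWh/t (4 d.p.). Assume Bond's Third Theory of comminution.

Bond: W = 10·Wi·(1/√P80 − 1/√F80)
1/√454 = 0.046932;  1/√18291 = 0.007394
W = 10·10.9·(0.046932 − 0.007394) = 4.3097 kWh/t

W = 4.3097 kWh/t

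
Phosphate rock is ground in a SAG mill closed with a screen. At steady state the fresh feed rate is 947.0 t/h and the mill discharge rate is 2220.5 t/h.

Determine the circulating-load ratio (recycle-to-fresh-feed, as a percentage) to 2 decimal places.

Mill node: discharge = fresh + recycle.
R = M − F = 2220.5 − 947.0 = 1273.5 t/h
CL = 100·R/F = 100·1273.5/947.0 = 134.48 %

CL = 134.48 %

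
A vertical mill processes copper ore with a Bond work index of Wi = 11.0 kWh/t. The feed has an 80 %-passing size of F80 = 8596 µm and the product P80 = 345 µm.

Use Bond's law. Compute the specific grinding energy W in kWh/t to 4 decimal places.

W = 10·Wi·(P80^(-½) − F80^(-½))
1/√345 = 0.053838;  1/√8596 = 0.010786
W = 10·11.0·(0.053838 − 0.010786) = 4.7358 kWh/t

W = 4.7358 kWh/t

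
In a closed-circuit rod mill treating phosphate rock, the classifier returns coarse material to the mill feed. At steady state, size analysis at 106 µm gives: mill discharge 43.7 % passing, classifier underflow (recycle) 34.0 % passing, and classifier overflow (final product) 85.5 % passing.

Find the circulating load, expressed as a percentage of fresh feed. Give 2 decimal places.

CL = 430.93 %

Let r = R/F. Size balance at 106 µm:
r = (o − d)/(d − u)
r = (85.5 − 43.7)/(43.7 − 34.0) = 41.8/9.7 = 4.3093
CL = 100·r = 430.93 %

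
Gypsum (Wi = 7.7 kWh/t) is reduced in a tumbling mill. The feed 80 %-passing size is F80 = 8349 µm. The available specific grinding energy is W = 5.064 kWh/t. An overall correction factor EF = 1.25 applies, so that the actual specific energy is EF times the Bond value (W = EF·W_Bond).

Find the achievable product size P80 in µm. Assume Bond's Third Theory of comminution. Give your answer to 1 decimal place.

P80 = 247.6 µm

W = 10·Wi·(P80^(-½) − F80^(-½))
W_Bond = W / EF = 5.064 / 1.25 = 4.0512 kWh/t
P80^(−½) = W_Bond/(10 Wi) + F80^(−½)
  = 4.0512/(10·7.7) + 1/√8349 = 0.052613 + 0.010944 = 0.063557
P80 = (1/0.063557)² = 15.7339² = 247.55 µm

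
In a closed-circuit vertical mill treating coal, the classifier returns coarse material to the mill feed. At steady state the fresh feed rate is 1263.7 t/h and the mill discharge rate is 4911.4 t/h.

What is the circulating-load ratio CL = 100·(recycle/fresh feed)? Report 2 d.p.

CL = 288.65 %

Discharge = new feed + return, hence
R = M − F = 4911.4 − 1263.7 = 3647.7 t/h
CL = 100·R/F = 100·3647.7/1263.7 = 288.65 %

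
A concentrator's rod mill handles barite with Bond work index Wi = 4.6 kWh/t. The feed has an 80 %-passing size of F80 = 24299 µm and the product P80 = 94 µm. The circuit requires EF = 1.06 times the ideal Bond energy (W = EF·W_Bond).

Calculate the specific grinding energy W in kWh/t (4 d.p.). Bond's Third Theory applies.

W = 4.7164 kWh/t

Bond: W = 10·Wi·(1/√P80 − 1/√F80)
1/√94 = 0.103142;  1/√24299 = 0.006415
W = 10·4.6·(0.103142 − 0.006415) = 4.4494 kWh/t
With EF = 1.06: W = 4.4494·1.06 = 4.7164 kWh/t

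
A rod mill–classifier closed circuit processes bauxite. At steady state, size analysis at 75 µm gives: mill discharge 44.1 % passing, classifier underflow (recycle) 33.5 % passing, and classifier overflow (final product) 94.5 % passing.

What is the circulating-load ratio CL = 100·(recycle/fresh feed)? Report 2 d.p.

CL = 475.47 %

Let r = R/F. Size balance at 75 µm:
Fd + Rd = Ru + Fo ⇒ R/F = (o−d)/(d−u)
r = (94.5 − 44.1)/(44.1 − 33.5) = 50.4/10.6 = 4.7547
CL = 100·r = 475.47 %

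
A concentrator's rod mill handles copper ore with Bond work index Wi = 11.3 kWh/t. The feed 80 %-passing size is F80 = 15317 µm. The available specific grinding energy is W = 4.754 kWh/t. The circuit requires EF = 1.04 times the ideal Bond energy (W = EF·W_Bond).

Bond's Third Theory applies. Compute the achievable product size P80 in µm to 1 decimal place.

W = 10·Wi·(P80^(-½) − F80^(-½))
W_Bond = W / EF = 4.754 / 1.04 = 4.5712 kWh/t
P80^-0.5 = F80^-0.5 + W_Bond/(10 Wi)
  = 4.5712/(10·11.3) + 1/√15317 = 0.040453 + 0.008080 = 0.048533
P80 = (1/0.048533)² = 20.6047² = 424.55 µm

P80 = 424.6 µm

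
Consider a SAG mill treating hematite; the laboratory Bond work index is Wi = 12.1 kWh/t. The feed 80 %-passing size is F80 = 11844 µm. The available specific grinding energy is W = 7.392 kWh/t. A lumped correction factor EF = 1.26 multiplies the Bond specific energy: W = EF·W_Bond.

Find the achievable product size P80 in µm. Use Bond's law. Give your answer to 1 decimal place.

Bond:  W = 10 Wi (1/√P − 1/√F)
W_Bond = W / EF = 7.392 / 1.26 = 5.8667 kWh/t
P80^-0.5 = F80^-0.5 + W_Bond/(10 Wi)
  = 5.8667/(10·12.1) + 1/√11844 = 0.048485 + 0.009189 = 0.057673
P80 = (1/0.057673)² = 17.3390² = 300.64 µm

P80 = 300.6 µm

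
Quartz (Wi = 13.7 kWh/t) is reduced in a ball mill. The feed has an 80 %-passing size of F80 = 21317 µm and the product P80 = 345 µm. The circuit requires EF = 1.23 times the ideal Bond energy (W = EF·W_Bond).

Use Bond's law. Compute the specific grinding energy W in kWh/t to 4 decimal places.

W = 10 Wi (P80^-0.5 − F80^-0.5)
1/√345 = 0.053838;  1/√21317 = 0.006849
W = 10·13.7·(0.053838 − 0.006849) = 6.4375 kWh/t
With EF = 1.23: W = 6.4375·1.23 = 7.9181 kWh/t

W = 7.9181 kWh/t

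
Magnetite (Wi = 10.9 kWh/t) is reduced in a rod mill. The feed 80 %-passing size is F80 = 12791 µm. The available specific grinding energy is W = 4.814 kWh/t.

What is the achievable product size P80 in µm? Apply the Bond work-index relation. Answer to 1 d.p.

P80 = 355.9 µm

W_Bond = 10·Wi·(1/√P₈₀ − 1/√F₈₀)
P80^(−½) = W/(10 Wi) + F80^(−½)
  = 4.8140/(10·10.9) + 1/√12791 = 0.044165 + 0.008842 = 0.053007
P80 = (1/0.053007)² = 18.8654² = 355.90 µm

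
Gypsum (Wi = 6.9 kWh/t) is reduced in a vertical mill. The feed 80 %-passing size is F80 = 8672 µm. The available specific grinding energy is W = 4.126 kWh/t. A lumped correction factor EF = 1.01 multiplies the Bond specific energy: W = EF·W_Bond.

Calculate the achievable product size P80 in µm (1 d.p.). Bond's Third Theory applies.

P80 = 204.4 µm

W = 10·Wi·[P80^(−½) − F80^(−½)]
W_Bond = W / EF = 4.126 / 1.01 = 4.0851 kWh/t
⇒ 1/√P80 = W_Bond/(10·Wi) + 1/√F80
  = 4.0851/(10·6.9) + 1/√8672 = 0.059205 + 0.010738 = 0.069943
P80 = (1/0.069943)² = 14.2973² = 204.41 µm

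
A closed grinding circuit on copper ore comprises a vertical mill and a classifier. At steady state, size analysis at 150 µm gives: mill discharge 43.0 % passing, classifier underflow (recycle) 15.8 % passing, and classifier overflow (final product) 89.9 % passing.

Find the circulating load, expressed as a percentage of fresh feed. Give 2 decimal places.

Mass balance on the −150 µm fraction:
(1+r)d = ru + o → r = (o−d)/(d−u)
r = (89.9 − 43.0)/(43.0 − 15.8) = 46.9/27.2 = 1.7243
CL = 100·r = 172.43 %

CL = 172.43 %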